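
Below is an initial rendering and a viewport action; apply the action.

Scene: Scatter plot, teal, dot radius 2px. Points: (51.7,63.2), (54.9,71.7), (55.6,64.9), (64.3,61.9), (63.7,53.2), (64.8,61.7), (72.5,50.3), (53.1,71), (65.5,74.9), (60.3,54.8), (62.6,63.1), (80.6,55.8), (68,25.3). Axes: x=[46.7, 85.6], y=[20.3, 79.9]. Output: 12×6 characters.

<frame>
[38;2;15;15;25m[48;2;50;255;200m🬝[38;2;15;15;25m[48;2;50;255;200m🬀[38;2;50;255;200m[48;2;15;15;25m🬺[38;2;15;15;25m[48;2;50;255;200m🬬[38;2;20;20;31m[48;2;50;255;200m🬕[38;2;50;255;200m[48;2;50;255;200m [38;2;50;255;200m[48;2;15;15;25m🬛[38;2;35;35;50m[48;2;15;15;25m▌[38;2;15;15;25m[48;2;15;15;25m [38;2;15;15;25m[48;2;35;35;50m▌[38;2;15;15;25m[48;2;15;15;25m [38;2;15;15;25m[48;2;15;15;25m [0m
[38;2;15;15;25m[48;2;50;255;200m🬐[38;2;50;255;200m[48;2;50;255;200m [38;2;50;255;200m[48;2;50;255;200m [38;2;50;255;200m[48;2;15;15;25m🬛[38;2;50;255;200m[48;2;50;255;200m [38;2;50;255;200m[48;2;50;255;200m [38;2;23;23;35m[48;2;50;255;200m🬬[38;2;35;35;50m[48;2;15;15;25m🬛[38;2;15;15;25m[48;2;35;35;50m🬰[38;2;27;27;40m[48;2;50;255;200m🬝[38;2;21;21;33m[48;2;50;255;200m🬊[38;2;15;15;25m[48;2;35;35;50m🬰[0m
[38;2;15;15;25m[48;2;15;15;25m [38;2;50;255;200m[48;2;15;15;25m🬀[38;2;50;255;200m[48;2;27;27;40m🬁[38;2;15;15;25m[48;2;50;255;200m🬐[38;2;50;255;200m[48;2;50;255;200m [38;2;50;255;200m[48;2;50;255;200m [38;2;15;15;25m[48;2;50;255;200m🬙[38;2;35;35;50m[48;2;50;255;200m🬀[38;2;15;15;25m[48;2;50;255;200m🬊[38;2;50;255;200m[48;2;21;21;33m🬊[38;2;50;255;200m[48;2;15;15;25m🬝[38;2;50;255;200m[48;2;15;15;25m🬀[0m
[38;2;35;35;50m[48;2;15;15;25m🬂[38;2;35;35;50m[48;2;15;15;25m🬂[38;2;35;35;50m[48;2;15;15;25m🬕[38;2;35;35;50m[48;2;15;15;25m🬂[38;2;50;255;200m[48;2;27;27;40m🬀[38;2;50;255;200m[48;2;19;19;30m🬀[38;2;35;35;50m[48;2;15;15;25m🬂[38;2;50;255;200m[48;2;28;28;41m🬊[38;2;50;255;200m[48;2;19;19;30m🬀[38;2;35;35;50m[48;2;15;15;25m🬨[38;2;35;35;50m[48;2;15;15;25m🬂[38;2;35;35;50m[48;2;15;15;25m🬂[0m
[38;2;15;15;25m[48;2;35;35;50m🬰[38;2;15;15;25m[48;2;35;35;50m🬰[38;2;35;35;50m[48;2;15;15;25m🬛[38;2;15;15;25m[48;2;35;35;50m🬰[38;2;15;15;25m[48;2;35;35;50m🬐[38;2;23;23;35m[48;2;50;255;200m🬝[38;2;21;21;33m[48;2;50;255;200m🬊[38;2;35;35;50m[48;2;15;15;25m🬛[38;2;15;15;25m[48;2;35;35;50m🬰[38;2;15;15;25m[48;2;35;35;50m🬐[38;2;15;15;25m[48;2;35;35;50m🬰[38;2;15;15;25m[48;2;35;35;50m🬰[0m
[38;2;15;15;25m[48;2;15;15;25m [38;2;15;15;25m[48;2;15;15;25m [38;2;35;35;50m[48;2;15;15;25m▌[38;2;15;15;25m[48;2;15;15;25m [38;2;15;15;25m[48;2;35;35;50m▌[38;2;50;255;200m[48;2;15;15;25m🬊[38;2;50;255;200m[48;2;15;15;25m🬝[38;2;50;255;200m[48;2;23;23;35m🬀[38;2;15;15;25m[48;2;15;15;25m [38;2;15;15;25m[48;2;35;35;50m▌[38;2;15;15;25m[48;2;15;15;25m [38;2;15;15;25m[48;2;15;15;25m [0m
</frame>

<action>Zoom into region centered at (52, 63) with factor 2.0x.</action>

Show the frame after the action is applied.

<frame>
[38;2;15;15;25m[48;2;15;15;25m [38;2;15;15;25m[48;2;15;15;25m [38;2;35;35;50m[48;2;15;15;25m▌[38;2;15;15;25m[48;2;15;15;25m [38;2;15;15;25m[48;2;35;35;50m▌[38;2;15;15;25m[48;2;50;255;200m🬝[38;2;15;15;25m[48;2;50;255;200m🬊[38;2;21;21;33m[48;2;50;255;200m🬊[38;2;15;15;25m[48;2;15;15;25m [38;2;15;15;25m[48;2;35;35;50m▌[38;2;15;15;25m[48;2;15;15;25m [38;2;15;15;25m[48;2;15;15;25m [0m
[38;2;15;15;25m[48;2;35;35;50m🬰[38;2;15;15;25m[48;2;35;35;50m🬰[38;2;35;35;50m[48;2;15;15;25m🬛[38;2;15;15;25m[48;2;35;35;50m🬰[38;2;15;15;25m[48;2;35;35;50m🬐[38;2;50;255;200m[48;2;21;21;33m🬊[38;2;50;255;200m[48;2;15;15;25m🬝[38;2;50;255;200m[48;2;50;255;200m [38;2;50;255;200m[48;2;23;23;35m🬀[38;2;15;15;25m[48;2;35;35;50m🬐[38;2;15;15;25m[48;2;35;35;50m🬰[38;2;15;15;25m[48;2;35;35;50m🬰[0m
[38;2;15;15;25m[48;2;15;15;25m [38;2;15;15;25m[48;2;15;15;25m [38;2;35;35;50m[48;2;15;15;25m▌[38;2;15;15;25m[48;2;15;15;25m [38;2;23;23;35m[48;2;50;255;200m🬝[38;2;15;15;25m[48;2;50;255;200m🬀[38;2;15;15;25m[48;2;50;255;200m🬂[38;2;50;255;200m[48;2;50;255;200m [38;2;50;255;200m[48;2;15;15;25m🬛[38;2;15;15;25m[48;2;35;35;50m▌[38;2;15;15;25m[48;2;15;15;25m [38;2;15;15;25m[48;2;15;15;25m [0m
[38;2;35;35;50m[48;2;15;15;25m🬂[38;2;35;35;50m[48;2;15;15;25m🬂[38;2;35;35;50m[48;2;15;15;25m🬕[38;2;35;35;50m[48;2;15;15;25m🬂[38;2;35;35;50m[48;2;15;15;25m🬨[38;2;50;255;200m[48;2;15;15;25m🬊[38;2;50;255;200m[48;2;19;19;30m🬀[38;2;50;255;200m[48;2;27;27;40m🬁[38;2;35;35;50m[48;2;15;15;25m🬂[38;2;35;35;50m[48;2;15;15;25m🬨[38;2;23;23;35m[48;2;50;255;200m🬝[38;2;35;35;50m[48;2;15;15;25m🬂[0m
[38;2;15;15;25m[48;2;35;35;50m🬰[38;2;15;15;25m[48;2;35;35;50m🬰[38;2;35;35;50m[48;2;15;15;25m🬛[38;2;15;15;25m[48;2;35;35;50m🬰[38;2;15;15;25m[48;2;35;35;50m🬐[38;2;15;15;25m[48;2;35;35;50m🬰[38;2;15;15;25m[48;2;35;35;50m🬰[38;2;35;35;50m[48;2;15;15;25m🬛[38;2;15;15;25m[48;2;35;35;50m🬰[38;2;27;27;40m[48;2;50;255;200m🬴[38;2;50;255;200m[48;2;50;255;200m [38;2;50;255;200m[48;2;15;15;25m🬛[0m
[38;2;15;15;25m[48;2;15;15;25m [38;2;15;15;25m[48;2;15;15;25m [38;2;35;35;50m[48;2;15;15;25m▌[38;2;15;15;25m[48;2;15;15;25m [38;2;15;15;25m[48;2;35;35;50m▌[38;2;15;15;25m[48;2;15;15;25m [38;2;15;15;25m[48;2;15;15;25m [38;2;35;35;50m[48;2;15;15;25m▌[38;2;15;15;25m[48;2;15;15;25m [38;2;15;15;25m[48;2;35;35;50m▌[38;2;15;15;25m[48;2;50;255;200m🬺[38;2;15;15;25m[48;2;15;15;25m [0m
</frame>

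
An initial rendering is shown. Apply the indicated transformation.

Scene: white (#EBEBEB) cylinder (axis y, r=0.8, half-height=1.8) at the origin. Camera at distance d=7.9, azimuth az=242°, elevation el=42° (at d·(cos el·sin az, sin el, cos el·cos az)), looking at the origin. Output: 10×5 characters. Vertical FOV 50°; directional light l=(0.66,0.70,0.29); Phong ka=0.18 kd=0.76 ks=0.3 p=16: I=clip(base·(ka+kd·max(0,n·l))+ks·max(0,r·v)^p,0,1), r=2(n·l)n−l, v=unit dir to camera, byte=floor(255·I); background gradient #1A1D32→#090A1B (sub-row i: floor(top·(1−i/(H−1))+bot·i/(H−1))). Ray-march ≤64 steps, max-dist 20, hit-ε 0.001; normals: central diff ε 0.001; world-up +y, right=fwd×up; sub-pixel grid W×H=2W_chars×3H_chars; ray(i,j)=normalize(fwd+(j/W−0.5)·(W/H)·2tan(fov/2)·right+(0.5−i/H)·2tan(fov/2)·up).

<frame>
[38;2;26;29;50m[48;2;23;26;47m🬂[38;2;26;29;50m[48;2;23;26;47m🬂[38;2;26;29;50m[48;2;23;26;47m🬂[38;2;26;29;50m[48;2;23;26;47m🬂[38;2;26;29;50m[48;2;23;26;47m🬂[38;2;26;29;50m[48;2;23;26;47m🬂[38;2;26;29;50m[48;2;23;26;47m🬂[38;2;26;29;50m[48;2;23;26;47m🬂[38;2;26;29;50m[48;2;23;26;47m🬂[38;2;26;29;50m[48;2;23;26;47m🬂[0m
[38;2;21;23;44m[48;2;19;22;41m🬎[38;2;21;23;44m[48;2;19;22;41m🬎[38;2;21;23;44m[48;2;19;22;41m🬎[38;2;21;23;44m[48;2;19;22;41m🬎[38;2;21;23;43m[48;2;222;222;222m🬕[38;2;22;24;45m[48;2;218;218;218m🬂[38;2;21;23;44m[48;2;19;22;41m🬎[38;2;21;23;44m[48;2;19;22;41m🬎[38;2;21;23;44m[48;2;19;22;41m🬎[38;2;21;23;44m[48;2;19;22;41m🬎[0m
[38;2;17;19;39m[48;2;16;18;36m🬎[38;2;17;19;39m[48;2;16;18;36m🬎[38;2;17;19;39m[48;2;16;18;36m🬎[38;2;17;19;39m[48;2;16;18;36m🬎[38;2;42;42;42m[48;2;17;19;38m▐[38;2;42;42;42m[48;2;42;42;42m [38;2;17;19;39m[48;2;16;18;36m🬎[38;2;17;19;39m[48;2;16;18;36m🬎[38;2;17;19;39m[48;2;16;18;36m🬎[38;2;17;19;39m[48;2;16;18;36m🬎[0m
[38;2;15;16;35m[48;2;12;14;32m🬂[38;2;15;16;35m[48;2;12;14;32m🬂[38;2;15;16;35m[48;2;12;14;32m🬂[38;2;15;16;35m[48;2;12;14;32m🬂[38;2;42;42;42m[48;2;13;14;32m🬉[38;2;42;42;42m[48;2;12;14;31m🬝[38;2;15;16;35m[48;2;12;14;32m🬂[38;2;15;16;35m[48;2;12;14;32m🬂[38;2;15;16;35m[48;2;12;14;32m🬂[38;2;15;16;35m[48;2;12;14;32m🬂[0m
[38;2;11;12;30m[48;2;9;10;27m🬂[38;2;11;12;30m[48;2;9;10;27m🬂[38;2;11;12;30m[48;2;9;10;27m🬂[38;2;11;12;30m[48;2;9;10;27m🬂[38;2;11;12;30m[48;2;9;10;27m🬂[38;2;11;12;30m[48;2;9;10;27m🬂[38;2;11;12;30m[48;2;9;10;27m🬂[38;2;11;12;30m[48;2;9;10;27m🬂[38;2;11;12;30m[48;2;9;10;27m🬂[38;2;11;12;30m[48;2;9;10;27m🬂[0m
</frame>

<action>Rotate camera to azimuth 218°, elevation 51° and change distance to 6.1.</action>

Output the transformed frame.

<frame>
[38;2;26;29;50m[48;2;23;26;47m🬂[38;2;26;29;50m[48;2;23;26;47m🬂[38;2;26;29;50m[48;2;23;26;47m🬂[38;2;26;29;50m[48;2;23;26;47m🬂[38;2;26;29;50m[48;2;23;26;47m🬂[38;2;26;29;50m[48;2;23;26;47m🬂[38;2;26;29;50m[48;2;23;26;47m🬂[38;2;26;29;50m[48;2;23;26;47m🬂[38;2;26;29;50m[48;2;23;26;47m🬂[38;2;26;29;50m[48;2;23;26;47m🬂[0m
[38;2;21;23;44m[48;2;19;22;41m🬎[38;2;21;23;44m[48;2;19;22;41m🬎[38;2;21;23;44m[48;2;19;22;41m🬎[38;2;21;23;44m[48;2;19;22;41m🬎[38;2;204;204;204m[48;2;105;105;105m🬬[38;2;184;184;184m[48;2;193;193;193m🬨[38;2;177;177;177m[48;2;27;29;44m🬄[38;2;21;23;44m[48;2;19;22;41m🬎[38;2;21;23;44m[48;2;19;22;41m🬎[38;2;21;23;44m[48;2;19;22;41m🬎[0m
[38;2;17;19;39m[48;2;16;18;36m🬎[38;2;17;19;39m[48;2;16;18;36m🬎[38;2;17;19;39m[48;2;16;18;36m🬎[38;2;17;19;39m[48;2;16;18;36m🬎[38;2;42;42;42m[48;2;45;45;45m🬬[38;2;42;42;42m[48;2;42;42;42m [38;2;42;42;42m[48;2;17;19;38m▌[38;2;17;19;39m[48;2;16;18;36m🬎[38;2;17;19;39m[48;2;16;18;36m🬎[38;2;17;19;39m[48;2;16;18;36m🬎[0m
[38;2;15;16;35m[48;2;12;14;32m🬂[38;2;15;16;35m[48;2;12;14;32m🬂[38;2;15;16;35m[48;2;12;14;32m🬂[38;2;15;16;35m[48;2;12;14;32m🬂[38;2;42;42;42m[48;2;13;15;33m▐[38;2;42;42;42m[48;2;42;42;42m [38;2;15;16;35m[48;2;12;14;32m🬂[38;2;15;16;35m[48;2;12;14;32m🬂[38;2;15;16;35m[48;2;12;14;32m🬂[38;2;15;16;35m[48;2;12;14;32m🬂[0m
[38;2;11;12;30m[48;2;9;10;27m🬂[38;2;11;12;30m[48;2;9;10;27m🬂[38;2;11;12;30m[48;2;9;10;27m🬂[38;2;11;12;30m[48;2;9;10;27m🬂[38;2;11;12;30m[48;2;9;10;27m🬂[38;2;11;12;30m[48;2;9;10;27m🬂[38;2;11;12;30m[48;2;9;10;27m🬂[38;2;11;12;30m[48;2;9;10;27m🬂[38;2;11;12;30m[48;2;9;10;27m🬂[38;2;11;12;30m[48;2;9;10;27m🬂[0m
</frame>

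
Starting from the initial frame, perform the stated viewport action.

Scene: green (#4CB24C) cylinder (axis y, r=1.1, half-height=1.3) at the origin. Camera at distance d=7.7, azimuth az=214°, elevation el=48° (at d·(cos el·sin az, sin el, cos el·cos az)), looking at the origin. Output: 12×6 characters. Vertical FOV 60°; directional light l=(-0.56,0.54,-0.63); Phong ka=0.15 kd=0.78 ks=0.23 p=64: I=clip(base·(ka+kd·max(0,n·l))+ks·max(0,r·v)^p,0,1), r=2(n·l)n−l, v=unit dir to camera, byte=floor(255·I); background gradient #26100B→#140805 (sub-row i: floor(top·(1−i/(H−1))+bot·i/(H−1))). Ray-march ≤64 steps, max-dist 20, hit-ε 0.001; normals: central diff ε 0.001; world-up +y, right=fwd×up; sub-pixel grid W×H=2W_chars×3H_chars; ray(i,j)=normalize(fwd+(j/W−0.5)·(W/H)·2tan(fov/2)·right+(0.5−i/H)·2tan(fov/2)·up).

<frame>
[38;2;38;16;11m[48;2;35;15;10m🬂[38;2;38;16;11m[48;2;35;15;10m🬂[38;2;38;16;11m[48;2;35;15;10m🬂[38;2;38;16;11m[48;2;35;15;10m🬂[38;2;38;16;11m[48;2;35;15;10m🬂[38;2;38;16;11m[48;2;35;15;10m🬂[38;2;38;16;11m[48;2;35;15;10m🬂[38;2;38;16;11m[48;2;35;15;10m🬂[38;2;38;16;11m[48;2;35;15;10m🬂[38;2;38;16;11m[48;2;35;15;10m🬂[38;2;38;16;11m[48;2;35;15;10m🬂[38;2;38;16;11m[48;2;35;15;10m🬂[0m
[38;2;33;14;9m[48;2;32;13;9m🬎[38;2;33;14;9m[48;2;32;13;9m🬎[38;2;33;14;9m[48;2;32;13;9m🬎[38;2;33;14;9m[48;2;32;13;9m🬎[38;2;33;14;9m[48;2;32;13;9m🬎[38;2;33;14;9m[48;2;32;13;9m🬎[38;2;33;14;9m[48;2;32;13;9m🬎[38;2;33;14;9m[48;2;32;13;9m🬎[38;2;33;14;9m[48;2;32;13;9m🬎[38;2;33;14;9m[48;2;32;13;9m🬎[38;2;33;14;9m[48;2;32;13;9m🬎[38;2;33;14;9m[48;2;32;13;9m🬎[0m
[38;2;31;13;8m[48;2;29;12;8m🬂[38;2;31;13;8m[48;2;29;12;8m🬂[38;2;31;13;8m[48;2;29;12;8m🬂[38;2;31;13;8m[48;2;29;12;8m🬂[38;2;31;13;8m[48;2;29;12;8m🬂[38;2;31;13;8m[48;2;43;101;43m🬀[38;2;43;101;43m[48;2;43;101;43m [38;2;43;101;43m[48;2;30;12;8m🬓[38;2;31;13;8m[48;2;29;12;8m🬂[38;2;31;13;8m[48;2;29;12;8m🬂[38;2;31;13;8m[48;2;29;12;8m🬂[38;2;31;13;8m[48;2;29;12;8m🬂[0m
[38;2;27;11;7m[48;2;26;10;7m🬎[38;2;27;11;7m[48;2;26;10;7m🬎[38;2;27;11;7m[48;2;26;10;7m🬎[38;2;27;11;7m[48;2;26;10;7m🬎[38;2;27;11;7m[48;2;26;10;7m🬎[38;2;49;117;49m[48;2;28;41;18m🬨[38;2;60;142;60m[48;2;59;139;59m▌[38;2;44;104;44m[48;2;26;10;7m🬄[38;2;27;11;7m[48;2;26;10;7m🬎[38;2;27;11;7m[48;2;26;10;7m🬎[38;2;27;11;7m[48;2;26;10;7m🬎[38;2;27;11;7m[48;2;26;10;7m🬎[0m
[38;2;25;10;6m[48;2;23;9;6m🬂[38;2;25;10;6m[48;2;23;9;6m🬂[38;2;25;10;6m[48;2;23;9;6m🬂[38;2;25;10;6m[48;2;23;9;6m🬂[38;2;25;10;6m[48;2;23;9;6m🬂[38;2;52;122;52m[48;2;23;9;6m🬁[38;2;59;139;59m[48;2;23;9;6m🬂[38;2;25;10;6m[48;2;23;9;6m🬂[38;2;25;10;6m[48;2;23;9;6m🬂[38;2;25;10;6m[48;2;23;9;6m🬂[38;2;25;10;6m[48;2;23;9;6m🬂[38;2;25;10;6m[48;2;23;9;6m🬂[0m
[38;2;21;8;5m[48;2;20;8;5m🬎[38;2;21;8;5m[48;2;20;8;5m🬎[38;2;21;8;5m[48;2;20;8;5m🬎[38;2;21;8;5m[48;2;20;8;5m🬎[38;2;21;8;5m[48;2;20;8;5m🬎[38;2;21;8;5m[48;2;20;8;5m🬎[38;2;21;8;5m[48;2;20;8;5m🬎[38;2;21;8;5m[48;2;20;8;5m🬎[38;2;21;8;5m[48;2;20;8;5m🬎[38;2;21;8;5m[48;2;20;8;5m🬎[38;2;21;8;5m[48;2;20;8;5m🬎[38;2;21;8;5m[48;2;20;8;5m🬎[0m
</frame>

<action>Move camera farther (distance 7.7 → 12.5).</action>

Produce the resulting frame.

<frame>
[38;2;38;16;11m[48;2;35;15;10m🬂[38;2;38;16;11m[48;2;35;15;10m🬂[38;2;38;16;11m[48;2;35;15;10m🬂[38;2;38;16;11m[48;2;35;15;10m🬂[38;2;38;16;11m[48;2;35;15;10m🬂[38;2;38;16;11m[48;2;35;15;10m🬂[38;2;38;16;11m[48;2;35;15;10m🬂[38;2;38;16;11m[48;2;35;15;10m🬂[38;2;38;16;11m[48;2;35;15;10m🬂[38;2;38;16;11m[48;2;35;15;10m🬂[38;2;38;16;11m[48;2;35;15;10m🬂[38;2;38;16;11m[48;2;35;15;10m🬂[0m
[38;2;33;14;9m[48;2;32;13;9m🬎[38;2;33;14;9m[48;2;32;13;9m🬎[38;2;33;14;9m[48;2;32;13;9m🬎[38;2;33;14;9m[48;2;32;13;9m🬎[38;2;33;14;9m[48;2;32;13;9m🬎[38;2;33;14;9m[48;2;32;13;9m🬎[38;2;33;14;9m[48;2;32;13;9m🬎[38;2;33;14;9m[48;2;32;13;9m🬎[38;2;33;14;9m[48;2;32;13;9m🬎[38;2;33;14;9m[48;2;32;13;9m🬎[38;2;33;14;9m[48;2;32;13;9m🬎[38;2;33;14;9m[48;2;32;13;9m🬎[0m
[38;2;31;13;8m[48;2;29;12;8m🬂[38;2;31;13;8m[48;2;29;12;8m🬂[38;2;31;13;8m[48;2;29;12;8m🬂[38;2;31;13;8m[48;2;29;12;8m🬂[38;2;31;13;8m[48;2;29;12;8m🬂[38;2;30;12;8m[48;2;43;101;43m🬝[38;2;43;101;43m[48;2;30;12;8m🬱[38;2;31;13;8m[48;2;29;12;8m🬂[38;2;31;13;8m[48;2;29;12;8m🬂[38;2;31;13;8m[48;2;29;12;8m🬂[38;2;31;13;8m[48;2;29;12;8m🬂[38;2;31;13;8m[48;2;29;12;8m🬂[0m
[38;2;27;11;7m[48;2;26;10;7m🬎[38;2;27;11;7m[48;2;26;10;7m🬎[38;2;27;11;7m[48;2;26;10;7m🬎[38;2;27;11;7m[48;2;26;10;7m🬎[38;2;27;11;7m[48;2;26;10;7m🬎[38;2;42;100;42m[48;2;26;10;7m🬉[38;2;56;133;56m[48;2;26;10;7m🬝[38;2;27;11;7m[48;2;26;10;7m🬎[38;2;27;11;7m[48;2;26;10;7m🬎[38;2;27;11;7m[48;2;26;10;7m🬎[38;2;27;11;7m[48;2;26;10;7m🬎[38;2;27;11;7m[48;2;26;10;7m🬎[0m
[38;2;25;10;6m[48;2;23;9;6m🬂[38;2;25;10;6m[48;2;23;9;6m🬂[38;2;25;10;6m[48;2;23;9;6m🬂[38;2;25;10;6m[48;2;23;9;6m🬂[38;2;25;10;6m[48;2;23;9;6m🬂[38;2;25;10;6m[48;2;23;9;6m🬂[38;2;25;10;6m[48;2;23;9;6m🬂[38;2;25;10;6m[48;2;23;9;6m🬂[38;2;25;10;6m[48;2;23;9;6m🬂[38;2;25;10;6m[48;2;23;9;6m🬂[38;2;25;10;6m[48;2;23;9;6m🬂[38;2;25;10;6m[48;2;23;9;6m🬂[0m
[38;2;21;8;5m[48;2;20;8;5m🬎[38;2;21;8;5m[48;2;20;8;5m🬎[38;2;21;8;5m[48;2;20;8;5m🬎[38;2;21;8;5m[48;2;20;8;5m🬎[38;2;21;8;5m[48;2;20;8;5m🬎[38;2;21;8;5m[48;2;20;8;5m🬎[38;2;21;8;5m[48;2;20;8;5m🬎[38;2;21;8;5m[48;2;20;8;5m🬎[38;2;21;8;5m[48;2;20;8;5m🬎[38;2;21;8;5m[48;2;20;8;5m🬎[38;2;21;8;5m[48;2;20;8;5m🬎[38;2;21;8;5m[48;2;20;8;5m🬎[0m
</frame>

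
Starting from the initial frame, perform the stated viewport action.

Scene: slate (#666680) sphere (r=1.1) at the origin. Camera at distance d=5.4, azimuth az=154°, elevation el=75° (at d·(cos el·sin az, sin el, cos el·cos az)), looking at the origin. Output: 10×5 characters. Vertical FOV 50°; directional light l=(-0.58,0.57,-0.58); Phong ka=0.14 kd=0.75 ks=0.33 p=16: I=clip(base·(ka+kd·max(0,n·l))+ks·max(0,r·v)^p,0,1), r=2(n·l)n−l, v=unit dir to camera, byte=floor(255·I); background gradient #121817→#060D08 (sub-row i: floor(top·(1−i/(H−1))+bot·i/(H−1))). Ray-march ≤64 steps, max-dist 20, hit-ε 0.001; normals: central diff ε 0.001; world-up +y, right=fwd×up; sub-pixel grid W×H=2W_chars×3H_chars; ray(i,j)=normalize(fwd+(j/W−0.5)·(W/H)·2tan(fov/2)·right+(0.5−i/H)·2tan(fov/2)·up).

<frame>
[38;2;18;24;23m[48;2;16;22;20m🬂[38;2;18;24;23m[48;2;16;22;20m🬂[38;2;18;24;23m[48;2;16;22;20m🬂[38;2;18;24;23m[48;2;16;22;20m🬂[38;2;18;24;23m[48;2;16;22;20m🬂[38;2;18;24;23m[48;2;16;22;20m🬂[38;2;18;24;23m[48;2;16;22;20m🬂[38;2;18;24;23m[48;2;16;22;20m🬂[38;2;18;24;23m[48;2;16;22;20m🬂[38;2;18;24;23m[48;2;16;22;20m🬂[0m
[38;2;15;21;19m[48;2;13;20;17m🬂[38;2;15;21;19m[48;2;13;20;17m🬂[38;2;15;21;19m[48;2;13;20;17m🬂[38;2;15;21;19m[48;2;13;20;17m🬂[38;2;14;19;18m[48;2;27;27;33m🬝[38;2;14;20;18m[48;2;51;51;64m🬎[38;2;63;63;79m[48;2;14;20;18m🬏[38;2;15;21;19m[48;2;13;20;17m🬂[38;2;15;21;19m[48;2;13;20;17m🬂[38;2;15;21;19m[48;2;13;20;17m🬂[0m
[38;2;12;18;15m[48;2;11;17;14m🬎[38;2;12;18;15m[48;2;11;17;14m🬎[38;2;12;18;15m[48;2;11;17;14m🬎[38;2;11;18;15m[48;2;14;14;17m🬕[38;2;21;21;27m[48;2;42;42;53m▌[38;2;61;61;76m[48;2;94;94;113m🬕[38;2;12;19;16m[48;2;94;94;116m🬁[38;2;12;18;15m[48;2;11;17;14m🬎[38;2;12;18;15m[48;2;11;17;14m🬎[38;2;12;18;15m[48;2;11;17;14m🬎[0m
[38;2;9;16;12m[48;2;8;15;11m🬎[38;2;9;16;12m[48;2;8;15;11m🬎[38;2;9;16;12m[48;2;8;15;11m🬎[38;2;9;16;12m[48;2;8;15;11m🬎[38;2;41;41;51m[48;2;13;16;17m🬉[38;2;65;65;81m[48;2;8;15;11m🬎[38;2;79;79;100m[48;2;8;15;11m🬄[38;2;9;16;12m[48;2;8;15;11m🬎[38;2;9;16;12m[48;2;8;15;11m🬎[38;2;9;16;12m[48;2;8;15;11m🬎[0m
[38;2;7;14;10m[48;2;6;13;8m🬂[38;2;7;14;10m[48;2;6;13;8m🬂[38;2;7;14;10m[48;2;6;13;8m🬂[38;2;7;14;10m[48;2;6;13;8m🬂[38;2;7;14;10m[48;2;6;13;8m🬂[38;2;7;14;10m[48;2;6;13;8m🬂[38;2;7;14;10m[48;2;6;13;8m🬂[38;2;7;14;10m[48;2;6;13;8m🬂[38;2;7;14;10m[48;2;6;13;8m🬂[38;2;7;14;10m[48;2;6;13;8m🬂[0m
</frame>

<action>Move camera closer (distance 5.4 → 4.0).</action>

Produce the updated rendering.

<frame>
[38;2;18;24;23m[48;2;16;22;20m🬂[38;2;18;24;23m[48;2;16;22;20m🬂[38;2;18;24;23m[48;2;16;22;20m🬂[38;2;18;24;23m[48;2;16;22;20m🬂[38;2;18;24;23m[48;2;16;22;20m🬂[38;2;18;24;23m[48;2;16;22;20m🬂[38;2;18;24;23m[48;2;16;22;20m🬂[38;2;18;24;23m[48;2;16;22;20m🬂[38;2;18;24;23m[48;2;16;22;20m🬂[38;2;18;24;23m[48;2;16;22;20m🬂[0m
[38;2;15;21;19m[48;2;13;20;17m🬂[38;2;15;21;19m[48;2;13;20;17m🬂[38;2;15;21;19m[48;2;13;20;17m🬂[38;2;14;20;18m[48;2;14;14;17m🬝[38;2;19;22;24m[48;2;38;38;48m🬕[38;2;21;24;27m[48;2;54;54;68m🬂[38;2;14;20;18m[48;2;69;69;87m🬊[38;2;15;21;19m[48;2;13;20;17m🬂[38;2;15;21;19m[48;2;13;20;17m🬂[38;2;15;21;19m[48;2;13;20;17m🬂[0m
[38;2;12;18;15m[48;2;11;17;14m🬎[38;2;12;18;15m[48;2;11;17;14m🬎[38;2;12;18;15m[48;2;11;17;14m🬎[38;2;15;15;18m[48;2;23;23;29m🬕[38;2;37;37;46m[48;2;49;49;62m▌[38;2;61;61;77m[48;2;77;77;95m🬕[38;2;90;90;111m[48;2;136;136;156m🬨[38;2;87;87;110m[48;2;11;18;15m▌[38;2;12;18;15m[48;2;11;17;14m🬎[38;2;12;18;15m[48;2;11;17;14m🬎[0m
[38;2;9;16;12m[48;2;8;15;11m🬎[38;2;9;16;12m[48;2;8;15;11m🬎[38;2;9;16;12m[48;2;8;15;11m🬎[38;2;20;20;26m[48;2;9;15;12m🬉[38;2;48;48;60m[48;2;34;34;43m▐[38;2;70;70;87m[48;2;59;59;75m▐[38;2;83;83;104m[48;2;8;15;11m🬝[38;2;89;89;112m[48;2;8;15;11m🬀[38;2;9;16;12m[48;2;8;15;11m🬎[38;2;9;16;12m[48;2;8;15;11m🬎[0m
[38;2;7;14;10m[48;2;6;13;8m🬂[38;2;7;14;10m[48;2;6;13;8m🬂[38;2;7;14;10m[48;2;6;13;8m🬂[38;2;7;14;10m[48;2;6;13;8m🬂[38;2;7;14;10m[48;2;6;13;8m🬂[38;2;43;43;54m[48;2;6;13;8m🬀[38;2;7;14;10m[48;2;6;13;8m🬂[38;2;7;14;10m[48;2;6;13;8m🬂[38;2;7;14;10m[48;2;6;13;8m🬂[38;2;7;14;10m[48;2;6;13;8m🬂[0m
</frame>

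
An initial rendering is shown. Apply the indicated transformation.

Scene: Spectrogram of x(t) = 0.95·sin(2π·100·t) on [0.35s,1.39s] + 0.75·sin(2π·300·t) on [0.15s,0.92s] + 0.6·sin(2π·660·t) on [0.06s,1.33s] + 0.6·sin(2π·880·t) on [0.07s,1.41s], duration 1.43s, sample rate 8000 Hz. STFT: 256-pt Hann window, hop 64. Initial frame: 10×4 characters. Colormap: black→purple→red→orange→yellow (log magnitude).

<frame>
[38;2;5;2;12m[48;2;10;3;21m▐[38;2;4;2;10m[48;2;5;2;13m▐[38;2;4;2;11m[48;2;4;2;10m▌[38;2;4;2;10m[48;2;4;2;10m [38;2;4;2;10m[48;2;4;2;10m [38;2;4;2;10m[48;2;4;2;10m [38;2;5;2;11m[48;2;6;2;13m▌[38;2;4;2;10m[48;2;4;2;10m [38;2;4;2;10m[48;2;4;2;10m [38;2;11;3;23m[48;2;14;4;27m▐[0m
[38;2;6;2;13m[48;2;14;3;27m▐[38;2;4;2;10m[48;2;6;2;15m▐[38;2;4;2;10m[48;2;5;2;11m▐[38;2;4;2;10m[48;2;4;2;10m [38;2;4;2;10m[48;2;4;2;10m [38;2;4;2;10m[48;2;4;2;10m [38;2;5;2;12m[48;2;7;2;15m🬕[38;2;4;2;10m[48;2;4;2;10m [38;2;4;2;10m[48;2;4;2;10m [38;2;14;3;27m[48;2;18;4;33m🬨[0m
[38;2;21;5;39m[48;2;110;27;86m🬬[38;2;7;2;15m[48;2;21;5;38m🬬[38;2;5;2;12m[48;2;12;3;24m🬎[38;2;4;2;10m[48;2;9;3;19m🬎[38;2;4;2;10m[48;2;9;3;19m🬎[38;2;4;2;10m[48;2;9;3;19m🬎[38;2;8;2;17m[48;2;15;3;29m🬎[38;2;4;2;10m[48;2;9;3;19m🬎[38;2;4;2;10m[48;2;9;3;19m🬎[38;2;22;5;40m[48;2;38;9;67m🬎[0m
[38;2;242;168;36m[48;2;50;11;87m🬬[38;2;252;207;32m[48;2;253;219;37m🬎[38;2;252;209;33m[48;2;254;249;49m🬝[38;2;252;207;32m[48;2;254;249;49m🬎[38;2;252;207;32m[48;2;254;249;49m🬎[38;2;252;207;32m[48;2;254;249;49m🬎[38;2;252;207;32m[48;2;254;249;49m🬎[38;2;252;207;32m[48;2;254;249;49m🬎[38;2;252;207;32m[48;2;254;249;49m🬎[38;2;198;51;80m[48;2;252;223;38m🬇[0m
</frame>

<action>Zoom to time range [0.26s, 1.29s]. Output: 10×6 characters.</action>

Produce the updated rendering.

<frame>
[38;2;4;2;10m[48;2;4;2;11m▌[38;2;4;2;10m[48;2;4;2;10m [38;2;4;2;10m[48;2;4;2;10m [38;2;4;2;10m[48;2;4;2;10m [38;2;4;2;10m[48;2;4;2;10m [38;2;4;2;10m[48;2;4;2;10m [38;2;4;2;10m[48;2;5;2;12m▌[38;2;4;2;10m[48;2;4;2;10m [38;2;4;2;10m[48;2;4;2;10m [38;2;4;2;10m[48;2;4;2;10m [0m
[38;2;4;2;10m[48;2;5;2;11m🬕[38;2;4;2;10m[48;2;4;2;10m [38;2;4;2;10m[48;2;4;2;10m [38;2;4;2;10m[48;2;4;2;10m [38;2;4;2;10m[48;2;4;2;10m [38;2;4;2;10m[48;2;4;2;10m [38;2;4;2;10m[48;2;5;2;13m▌[38;2;4;2;10m[48;2;4;2;10m [38;2;4;2;10m[48;2;4;2;10m [38;2;4;2;10m[48;2;4;2;10m [0m
[38;2;4;2;10m[48;2;5;2;12m▌[38;2;4;2;10m[48;2;4;2;10m [38;2;4;2;10m[48;2;4;2;10m [38;2;4;2;10m[48;2;4;2;10m [38;2;4;2;10m[48;2;4;2;10m [38;2;4;2;10m[48;2;4;2;10m [38;2;4;2;10m[48;2;6;2;14m▌[38;2;4;2;10m[48;2;4;2;10m [38;2;4;2;10m[48;2;4;2;10m [38;2;4;2;10m[48;2;4;2;10m [0m
[38;2;4;2;10m[48;2;6;2;14m▌[38;2;4;2;10m[48;2;4;2;10m [38;2;4;2;10m[48;2;4;2;10m [38;2;4;2;10m[48;2;4;2;10m [38;2;4;2;10m[48;2;4;2;10m [38;2;4;2;10m[48;2;4;2;10m [38;2;4;2;11m[48;2;9;2;18m▌[38;2;4;2;10m[48;2;4;2;10m [38;2;4;2;10m[48;2;4;2;10m [38;2;4;2;10m[48;2;4;2;10m [0m
[38;2;6;2;14m[48;2;251;185;23m🬂[38;2;4;2;11m[48;2;251;185;23m🬂[38;2;4;2;11m[48;2;251;185;23m🬂[38;2;4;2;11m[48;2;251;185;23m🬂[38;2;4;2;11m[48;2;251;185;23m🬂[38;2;4;2;11m[48;2;251;185;23m🬂[38;2;9;2;19m[48;2;251;185;23m🬂[38;2;4;2;11m[48;2;251;185;23m🬂[38;2;4;2;11m[48;2;251;185;23m🬂[38;2;4;2;11m[48;2;251;185;23m🬂[0m
[38;2;36;8;63m[48;2;252;220;37m🬏[38;2;252;213;34m[48;2;254;249;49m🬎[38;2;252;213;34m[48;2;254;249;49m🬎[38;2;252;213;34m[48;2;254;249;49m🬎[38;2;252;213;34m[48;2;254;249;49m🬎[38;2;252;213;34m[48;2;254;249;49m🬎[38;2;252;207;32m[48;2;254;249;49m🬎[38;2;9;3;19m[48;2;253;228;40m🬋[38;2;9;3;19m[48;2;253;228;40m🬋[38;2;9;3;19m[48;2;253;228;40m🬋[0m
</frame>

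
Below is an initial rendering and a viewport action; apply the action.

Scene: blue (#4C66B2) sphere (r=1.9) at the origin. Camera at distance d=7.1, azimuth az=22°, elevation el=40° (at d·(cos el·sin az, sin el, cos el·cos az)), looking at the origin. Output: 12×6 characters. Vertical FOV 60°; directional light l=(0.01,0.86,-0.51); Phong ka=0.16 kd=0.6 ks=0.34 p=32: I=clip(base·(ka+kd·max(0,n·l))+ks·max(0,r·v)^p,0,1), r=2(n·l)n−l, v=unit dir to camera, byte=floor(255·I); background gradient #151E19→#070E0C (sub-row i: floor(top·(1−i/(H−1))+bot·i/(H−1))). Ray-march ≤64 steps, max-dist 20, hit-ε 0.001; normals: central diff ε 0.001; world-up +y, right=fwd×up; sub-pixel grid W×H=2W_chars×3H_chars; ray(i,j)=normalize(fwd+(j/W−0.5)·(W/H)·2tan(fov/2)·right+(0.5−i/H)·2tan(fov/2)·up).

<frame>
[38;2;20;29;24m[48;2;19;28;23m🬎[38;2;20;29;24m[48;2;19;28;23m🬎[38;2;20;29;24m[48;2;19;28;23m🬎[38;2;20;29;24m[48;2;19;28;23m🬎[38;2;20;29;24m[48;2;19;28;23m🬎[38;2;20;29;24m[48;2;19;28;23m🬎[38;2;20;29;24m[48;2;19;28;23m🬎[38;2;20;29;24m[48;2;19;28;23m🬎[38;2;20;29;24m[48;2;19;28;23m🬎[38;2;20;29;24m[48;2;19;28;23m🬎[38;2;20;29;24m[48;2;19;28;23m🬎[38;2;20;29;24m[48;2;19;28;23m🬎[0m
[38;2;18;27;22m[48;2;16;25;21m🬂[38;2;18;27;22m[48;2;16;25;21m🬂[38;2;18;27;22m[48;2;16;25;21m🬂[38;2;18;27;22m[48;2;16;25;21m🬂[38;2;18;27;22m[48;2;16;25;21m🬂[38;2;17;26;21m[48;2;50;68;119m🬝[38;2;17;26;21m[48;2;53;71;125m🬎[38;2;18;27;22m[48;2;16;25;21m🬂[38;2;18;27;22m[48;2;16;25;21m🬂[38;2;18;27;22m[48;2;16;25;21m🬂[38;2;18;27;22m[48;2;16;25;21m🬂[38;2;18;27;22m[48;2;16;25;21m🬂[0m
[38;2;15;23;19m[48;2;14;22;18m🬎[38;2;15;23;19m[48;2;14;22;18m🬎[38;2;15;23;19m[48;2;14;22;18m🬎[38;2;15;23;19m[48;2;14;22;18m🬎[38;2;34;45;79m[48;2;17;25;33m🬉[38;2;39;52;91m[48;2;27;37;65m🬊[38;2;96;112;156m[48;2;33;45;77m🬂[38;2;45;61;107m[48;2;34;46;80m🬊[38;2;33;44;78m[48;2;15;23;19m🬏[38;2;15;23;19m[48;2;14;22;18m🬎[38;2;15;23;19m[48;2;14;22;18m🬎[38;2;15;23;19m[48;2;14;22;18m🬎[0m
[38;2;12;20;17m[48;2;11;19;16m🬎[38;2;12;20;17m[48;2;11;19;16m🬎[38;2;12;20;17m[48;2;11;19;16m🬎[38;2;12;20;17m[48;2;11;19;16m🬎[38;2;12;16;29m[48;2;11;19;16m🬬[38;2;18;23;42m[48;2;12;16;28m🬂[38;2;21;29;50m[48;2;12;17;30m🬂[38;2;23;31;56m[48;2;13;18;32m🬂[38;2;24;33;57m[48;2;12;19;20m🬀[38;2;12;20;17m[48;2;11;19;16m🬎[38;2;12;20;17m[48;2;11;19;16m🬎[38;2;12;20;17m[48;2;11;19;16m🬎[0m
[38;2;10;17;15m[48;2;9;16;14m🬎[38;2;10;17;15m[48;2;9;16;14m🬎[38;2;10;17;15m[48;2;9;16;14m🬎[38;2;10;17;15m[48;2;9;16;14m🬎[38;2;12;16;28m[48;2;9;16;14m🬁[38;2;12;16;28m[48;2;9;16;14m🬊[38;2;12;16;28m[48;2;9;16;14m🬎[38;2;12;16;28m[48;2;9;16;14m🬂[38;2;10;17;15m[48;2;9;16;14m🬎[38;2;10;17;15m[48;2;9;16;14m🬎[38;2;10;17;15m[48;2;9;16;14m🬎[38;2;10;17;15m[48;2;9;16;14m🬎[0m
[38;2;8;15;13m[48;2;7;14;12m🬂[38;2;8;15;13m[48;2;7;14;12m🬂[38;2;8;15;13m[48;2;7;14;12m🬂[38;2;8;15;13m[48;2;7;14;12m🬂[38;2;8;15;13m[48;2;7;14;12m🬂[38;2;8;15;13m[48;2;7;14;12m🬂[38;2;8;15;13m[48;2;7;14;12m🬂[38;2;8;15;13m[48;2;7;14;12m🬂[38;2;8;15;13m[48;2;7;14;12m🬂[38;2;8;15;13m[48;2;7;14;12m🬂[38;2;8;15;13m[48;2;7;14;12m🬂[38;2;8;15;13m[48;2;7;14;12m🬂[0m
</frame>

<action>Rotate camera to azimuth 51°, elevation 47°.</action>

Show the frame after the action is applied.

<frame>
[38;2;20;29;24m[48;2;19;28;23m🬎[38;2;20;29;24m[48;2;19;28;23m🬎[38;2;20;29;24m[48;2;19;28;23m🬎[38;2;20;29;24m[48;2;19;28;23m🬎[38;2;20;29;24m[48;2;19;28;23m🬎[38;2;20;29;24m[48;2;19;28;23m🬎[38;2;20;29;24m[48;2;19;28;23m🬎[38;2;20;29;24m[48;2;19;28;23m🬎[38;2;20;29;24m[48;2;19;28;23m🬎[38;2;20;29;24m[48;2;19;28;23m🬎[38;2;20;29;24m[48;2;19;28;23m🬎[38;2;20;29;24m[48;2;19;28;23m🬎[0m
[38;2;18;27;22m[48;2;16;25;21m🬂[38;2;18;27;22m[48;2;16;25;21m🬂[38;2;18;27;22m[48;2;16;25;21m🬂[38;2;18;27;22m[48;2;16;25;21m🬂[38;2;18;27;22m[48;2;16;25;21m🬂[38;2;17;26;21m[48;2;49;65;114m🬝[38;2;17;26;21m[48;2;54;73;128m🬎[38;2;18;27;22m[48;2;16;25;21m🬂[38;2;18;27;22m[48;2;16;25;21m🬂[38;2;18;27;22m[48;2;16;25;21m🬂[38;2;18;27;22m[48;2;16;25;21m🬂[38;2;18;27;22m[48;2;16;25;21m🬂[0m
[38;2;15;23;19m[48;2;14;22;18m🬎[38;2;15;23;19m[48;2;14;22;18m🬎[38;2;15;23;19m[48;2;14;22;18m🬎[38;2;15;23;19m[48;2;14;22;18m🬎[38;2;28;38;66m[48;2;15;22;24m▐[38;2;41;55;97m[48;2;32;43;76m🬊[38;2;101;117;163m[48;2;46;62;106m🬇[38;2;55;73;125m[48;2;43;58;102m🬎[38;2;44;60;105m[48;2;15;23;19m🬏[38;2;15;23;19m[48;2;14;22;18m🬎[38;2;15;23;19m[48;2;14;22;18m🬎[38;2;15;23;19m[48;2;14;22;18m🬎[0m
[38;2;12;20;17m[48;2;11;19;16m🬎[38;2;12;20;17m[48;2;11;19;16m🬎[38;2;12;20;17m[48;2;11;19;16m🬎[38;2;12;20;17m[48;2;11;19;16m🬎[38;2;17;23;41m[48;2;11;16;25m🬁[38;2;23;31;55m[48;2;13;18;31m🬊[38;2;30;40;71m[48;2;19;26;46m🬊[38;2;34;46;82m[48;2;23;32;56m🬊[38;2;33;45;79m[48;2;11;19;16m🬄[38;2;12;20;17m[48;2;11;19;16m🬎[38;2;12;20;17m[48;2;11;19;16m🬎[38;2;12;20;17m[48;2;11;19;16m🬎[0m
[38;2;10;17;15m[48;2;9;16;14m🬎[38;2;10;17;15m[48;2;9;16;14m🬎[38;2;10;17;15m[48;2;9;16;14m🬎[38;2;10;17;15m[48;2;9;16;14m🬎[38;2;12;16;28m[48;2;9;16;14m🬁[38;2;12;16;28m[48;2;9;16;14m🬊[38;2;12;16;28m[48;2;9;16;14m🬎[38;2;12;16;28m[48;2;9;16;14m🬂[38;2;10;17;15m[48;2;9;16;14m🬎[38;2;10;17;15m[48;2;9;16;14m🬎[38;2;10;17;15m[48;2;9;16;14m🬎[38;2;10;17;15m[48;2;9;16;14m🬎[0m
[38;2;8;15;13m[48;2;7;14;12m🬂[38;2;8;15;13m[48;2;7;14;12m🬂[38;2;8;15;13m[48;2;7;14;12m🬂[38;2;8;15;13m[48;2;7;14;12m🬂[38;2;8;15;13m[48;2;7;14;12m🬂[38;2;8;15;13m[48;2;7;14;12m🬂[38;2;8;15;13m[48;2;7;14;12m🬂[38;2;8;15;13m[48;2;7;14;12m🬂[38;2;8;15;13m[48;2;7;14;12m🬂[38;2;8;15;13m[48;2;7;14;12m🬂[38;2;8;15;13m[48;2;7;14;12m🬂[38;2;8;15;13m[48;2;7;14;12m🬂[0m
</frame>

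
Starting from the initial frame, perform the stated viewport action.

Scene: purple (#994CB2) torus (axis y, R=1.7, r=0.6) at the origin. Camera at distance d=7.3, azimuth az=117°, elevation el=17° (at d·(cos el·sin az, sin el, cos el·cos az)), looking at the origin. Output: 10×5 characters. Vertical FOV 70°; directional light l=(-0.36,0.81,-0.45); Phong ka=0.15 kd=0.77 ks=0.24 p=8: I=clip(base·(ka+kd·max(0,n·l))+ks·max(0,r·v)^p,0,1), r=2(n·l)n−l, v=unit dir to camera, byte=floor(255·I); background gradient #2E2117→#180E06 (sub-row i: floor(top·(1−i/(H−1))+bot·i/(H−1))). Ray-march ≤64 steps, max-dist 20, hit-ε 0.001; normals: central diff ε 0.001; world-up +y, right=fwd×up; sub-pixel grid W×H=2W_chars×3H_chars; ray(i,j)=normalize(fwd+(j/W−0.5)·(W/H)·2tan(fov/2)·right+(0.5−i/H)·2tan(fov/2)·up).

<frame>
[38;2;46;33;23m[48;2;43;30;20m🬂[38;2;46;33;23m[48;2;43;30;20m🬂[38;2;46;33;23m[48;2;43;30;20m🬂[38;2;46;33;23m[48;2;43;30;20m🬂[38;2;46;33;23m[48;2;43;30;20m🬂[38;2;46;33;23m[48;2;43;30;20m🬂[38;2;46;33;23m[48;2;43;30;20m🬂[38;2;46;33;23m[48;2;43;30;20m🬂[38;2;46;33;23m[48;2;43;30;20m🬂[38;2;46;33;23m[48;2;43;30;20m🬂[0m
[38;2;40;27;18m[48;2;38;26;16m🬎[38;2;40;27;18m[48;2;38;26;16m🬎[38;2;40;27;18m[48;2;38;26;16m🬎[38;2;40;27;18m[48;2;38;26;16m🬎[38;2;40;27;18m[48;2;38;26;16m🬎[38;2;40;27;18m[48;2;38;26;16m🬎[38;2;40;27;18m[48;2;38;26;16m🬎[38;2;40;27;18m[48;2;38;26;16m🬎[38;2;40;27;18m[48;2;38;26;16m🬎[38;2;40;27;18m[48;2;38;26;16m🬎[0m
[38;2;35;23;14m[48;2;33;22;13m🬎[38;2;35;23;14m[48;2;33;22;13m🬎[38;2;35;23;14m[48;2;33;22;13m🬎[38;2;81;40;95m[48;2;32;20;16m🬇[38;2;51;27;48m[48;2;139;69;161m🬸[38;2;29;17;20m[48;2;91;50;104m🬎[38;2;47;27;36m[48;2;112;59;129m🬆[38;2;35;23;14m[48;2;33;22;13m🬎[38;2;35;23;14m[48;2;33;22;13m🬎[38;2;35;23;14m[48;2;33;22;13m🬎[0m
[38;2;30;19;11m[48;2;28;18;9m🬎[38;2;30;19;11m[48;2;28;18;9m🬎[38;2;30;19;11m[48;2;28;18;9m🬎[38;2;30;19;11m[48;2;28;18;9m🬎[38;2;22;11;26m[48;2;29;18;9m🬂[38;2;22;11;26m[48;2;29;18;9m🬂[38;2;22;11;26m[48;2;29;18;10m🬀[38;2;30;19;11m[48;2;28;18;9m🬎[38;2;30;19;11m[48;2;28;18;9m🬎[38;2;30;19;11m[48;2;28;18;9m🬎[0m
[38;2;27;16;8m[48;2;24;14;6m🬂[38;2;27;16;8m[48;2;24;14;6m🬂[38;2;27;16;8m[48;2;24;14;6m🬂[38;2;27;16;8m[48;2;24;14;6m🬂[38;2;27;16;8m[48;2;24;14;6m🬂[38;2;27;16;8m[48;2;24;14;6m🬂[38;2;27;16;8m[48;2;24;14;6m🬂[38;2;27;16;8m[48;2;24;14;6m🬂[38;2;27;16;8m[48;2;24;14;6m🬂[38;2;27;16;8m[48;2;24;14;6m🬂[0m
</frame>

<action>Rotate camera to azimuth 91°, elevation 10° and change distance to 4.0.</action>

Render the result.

<frame>
[38;2;46;33;23m[48;2;43;30;20m🬂[38;2;46;33;23m[48;2;43;30;20m🬂[38;2;46;33;23m[48;2;43;30;20m🬂[38;2;46;33;23m[48;2;43;30;20m🬂[38;2;46;33;23m[48;2;43;30;20m🬂[38;2;46;33;23m[48;2;43;30;20m🬂[38;2;46;33;23m[48;2;43;30;20m🬂[38;2;46;33;23m[48;2;43;30;20m🬂[38;2;46;33;23m[48;2;43;30;20m🬂[38;2;46;33;23m[48;2;43;30;20m🬂[0m
[38;2;40;27;18m[48;2;38;26;16m🬎[38;2;40;27;18m[48;2;38;26;16m🬎[38;2;40;27;18m[48;2;38;26;16m🬎[38;2;40;27;18m[48;2;38;26;16m🬎[38;2;40;27;18m[48;2;38;26;16m🬎[38;2;40;27;18m[48;2;38;26;16m🬎[38;2;40;27;18m[48;2;38;26;16m🬎[38;2;40;27;18m[48;2;38;26;16m🬎[38;2;40;27;18m[48;2;38;26;16m🬎[38;2;40;27;18m[48;2;38;26;16m🬎[0m
[38;2;35;23;14m[48;2;33;22;13m🬎[38;2;35;23;14m[48;2;24;12;28m🬕[38;2;111;55;130m[48;2;33;18;34m🬁[38;2;127;66;147m[48;2;38;20;39m🬁[38;2;129;79;146m[48;2;48;24;56m🬂[38;2;91;54;103m[48;2;37;18;44m🬎[38;2;116;78;128m[48;2;62;32;72m🬋[38;2;46;25;44m[48;2;119;72;135m🬮[38;2;46;26;40m[48;2;98;53;113m🬰[38;2;35;23;14m[48;2;33;22;13m🬎[0m
[38;2;30;19;11m[48;2;28;18;9m🬎[38;2;22;11;26m[48;2;29;18;10m🬁[38;2;22;11;26m[48;2;28;18;9m🬬[38;2;22;11;26m[48;2;22;11;26m [38;2;22;11;26m[48;2;22;11;26m [38;2;22;11;26m[48;2;22;11;26m [38;2;22;11;26m[48;2;22;11;26m [38;2;22;11;26m[48;2;22;11;26m [38;2;22;11;26m[48;2;28;18;9m🬆[38;2;30;19;11m[48;2;28;18;9m🬎[0m
[38;2;27;16;8m[48;2;24;14;6m🬂[38;2;27;16;8m[48;2;24;14;6m🬂[38;2;27;16;8m[48;2;24;14;6m🬂[38;2;27;16;8m[48;2;24;14;6m🬂[38;2;27;16;8m[48;2;24;14;6m🬂[38;2;27;16;8m[48;2;24;14;6m🬂[38;2;27;16;8m[48;2;24;14;6m🬂[38;2;27;16;8m[48;2;24;14;6m🬂[38;2;27;16;8m[48;2;24;14;6m🬂[38;2;27;16;8m[48;2;24;14;6m🬂[0m
</frame>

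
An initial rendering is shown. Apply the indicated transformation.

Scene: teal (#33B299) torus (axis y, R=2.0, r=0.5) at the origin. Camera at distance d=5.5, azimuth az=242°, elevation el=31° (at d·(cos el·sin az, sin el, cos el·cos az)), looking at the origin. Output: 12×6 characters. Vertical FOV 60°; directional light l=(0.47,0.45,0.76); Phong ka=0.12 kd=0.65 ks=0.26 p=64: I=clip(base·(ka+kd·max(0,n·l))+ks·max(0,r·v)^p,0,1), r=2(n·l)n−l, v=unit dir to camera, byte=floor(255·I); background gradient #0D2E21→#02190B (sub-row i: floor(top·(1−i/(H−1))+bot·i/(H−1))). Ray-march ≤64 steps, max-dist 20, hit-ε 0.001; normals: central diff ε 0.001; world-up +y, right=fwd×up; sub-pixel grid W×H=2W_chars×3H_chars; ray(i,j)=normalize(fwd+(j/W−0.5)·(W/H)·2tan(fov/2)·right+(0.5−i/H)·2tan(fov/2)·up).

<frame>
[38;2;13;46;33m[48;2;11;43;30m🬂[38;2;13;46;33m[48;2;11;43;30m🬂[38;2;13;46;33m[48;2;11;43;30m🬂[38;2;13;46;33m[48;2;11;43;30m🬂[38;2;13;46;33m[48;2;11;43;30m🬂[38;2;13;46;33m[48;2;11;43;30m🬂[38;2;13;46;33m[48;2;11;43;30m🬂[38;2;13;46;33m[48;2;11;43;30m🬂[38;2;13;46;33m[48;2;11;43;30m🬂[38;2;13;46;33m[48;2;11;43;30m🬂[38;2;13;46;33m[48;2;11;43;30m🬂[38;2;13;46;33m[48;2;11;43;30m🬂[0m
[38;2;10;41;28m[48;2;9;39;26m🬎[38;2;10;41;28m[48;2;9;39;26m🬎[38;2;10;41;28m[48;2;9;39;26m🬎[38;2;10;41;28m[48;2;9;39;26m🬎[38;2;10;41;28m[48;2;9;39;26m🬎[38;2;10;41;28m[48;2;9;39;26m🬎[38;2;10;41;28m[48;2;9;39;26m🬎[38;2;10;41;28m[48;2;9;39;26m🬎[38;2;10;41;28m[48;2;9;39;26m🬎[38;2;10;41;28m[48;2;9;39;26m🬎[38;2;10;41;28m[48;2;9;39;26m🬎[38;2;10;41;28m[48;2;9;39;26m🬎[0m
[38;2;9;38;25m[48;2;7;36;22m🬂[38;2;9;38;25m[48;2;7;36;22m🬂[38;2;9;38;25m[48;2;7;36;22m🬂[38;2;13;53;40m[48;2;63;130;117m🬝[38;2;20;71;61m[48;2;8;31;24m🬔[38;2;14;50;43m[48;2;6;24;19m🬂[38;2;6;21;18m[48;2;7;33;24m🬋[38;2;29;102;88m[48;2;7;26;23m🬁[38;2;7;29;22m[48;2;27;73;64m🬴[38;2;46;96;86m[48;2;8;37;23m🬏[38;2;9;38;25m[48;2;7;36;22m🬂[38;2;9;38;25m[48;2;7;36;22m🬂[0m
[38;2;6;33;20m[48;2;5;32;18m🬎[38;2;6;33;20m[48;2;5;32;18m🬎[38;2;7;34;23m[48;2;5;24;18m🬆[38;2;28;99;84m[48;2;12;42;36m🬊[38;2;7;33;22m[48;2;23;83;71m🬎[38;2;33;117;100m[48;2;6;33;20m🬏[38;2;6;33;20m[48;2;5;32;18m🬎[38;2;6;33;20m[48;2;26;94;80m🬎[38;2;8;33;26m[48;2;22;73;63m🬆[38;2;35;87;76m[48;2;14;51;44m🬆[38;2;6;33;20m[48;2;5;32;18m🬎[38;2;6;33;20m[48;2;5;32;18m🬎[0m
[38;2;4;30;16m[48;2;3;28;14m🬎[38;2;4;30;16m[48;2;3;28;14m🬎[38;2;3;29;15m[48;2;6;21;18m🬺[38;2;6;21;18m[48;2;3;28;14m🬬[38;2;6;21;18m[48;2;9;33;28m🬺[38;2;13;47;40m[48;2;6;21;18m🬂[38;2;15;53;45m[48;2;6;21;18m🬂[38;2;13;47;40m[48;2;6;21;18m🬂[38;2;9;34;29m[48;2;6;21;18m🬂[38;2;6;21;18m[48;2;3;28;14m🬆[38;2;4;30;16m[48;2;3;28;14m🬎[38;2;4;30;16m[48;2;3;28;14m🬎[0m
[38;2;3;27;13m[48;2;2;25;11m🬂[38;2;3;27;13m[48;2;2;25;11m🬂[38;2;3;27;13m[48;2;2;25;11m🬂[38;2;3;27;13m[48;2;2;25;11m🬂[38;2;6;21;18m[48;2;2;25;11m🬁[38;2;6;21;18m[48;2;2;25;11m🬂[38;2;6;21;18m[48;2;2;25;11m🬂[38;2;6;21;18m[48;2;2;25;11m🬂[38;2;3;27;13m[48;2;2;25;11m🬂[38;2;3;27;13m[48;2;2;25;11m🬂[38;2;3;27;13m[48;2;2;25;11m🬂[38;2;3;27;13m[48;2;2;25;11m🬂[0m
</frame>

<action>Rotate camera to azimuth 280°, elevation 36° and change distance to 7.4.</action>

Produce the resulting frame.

<frame>
[38;2;13;46;33m[48;2;11;43;30m🬂[38;2;13;46;33m[48;2;11;43;30m🬂[38;2;13;46;33m[48;2;11;43;30m🬂[38;2;13;46;33m[48;2;11;43;30m🬂[38;2;13;46;33m[48;2;11;43;30m🬂[38;2;13;46;33m[48;2;11;43;30m🬂[38;2;13;46;33m[48;2;11;43;30m🬂[38;2;13;46;33m[48;2;11;43;30m🬂[38;2;13;46;33m[48;2;11;43;30m🬂[38;2;13;46;33m[48;2;11;43;30m🬂[38;2;13;46;33m[48;2;11;43;30m🬂[38;2;13;46;33m[48;2;11;43;30m🬂[0m
[38;2;10;41;28m[48;2;9;39;26m🬎[38;2;10;41;28m[48;2;9;39;26m🬎[38;2;10;41;28m[48;2;9;39;26m🬎[38;2;10;41;28m[48;2;9;39;26m🬎[38;2;10;41;28m[48;2;9;39;26m🬎[38;2;10;41;28m[48;2;9;39;26m🬎[38;2;10;41;28m[48;2;9;39;26m🬎[38;2;10;41;28m[48;2;9;39;26m🬎[38;2;10;41;28m[48;2;9;39;26m🬎[38;2;10;41;28m[48;2;9;39;26m🬎[38;2;10;41;28m[48;2;9;39;26m🬎[38;2;10;41;28m[48;2;9;39;26m🬎[0m
[38;2;9;38;25m[48;2;7;36;22m🬂[38;2;9;38;25m[48;2;7;36;22m🬂[38;2;9;38;25m[48;2;7;36;22m🬂[38;2;9;38;25m[48;2;7;36;22m🬂[38;2;8;37;24m[48;2;28;99;85m🬆[38;2;23;80;69m[48;2;10;41;30m🬃[38;2;8;37;23m[48;2;6;21;18m🬰[38;2;6;21;18m[48;2;10;40;30m🬱[38;2;12;43;37m[48;2;8;37;23m🬏[38;2;9;38;25m[48;2;7;36;22m🬂[38;2;9;38;25m[48;2;7;36;22m🬂[38;2;9;38;25m[48;2;7;36;22m🬂[0m
[38;2;6;33;20m[48;2;5;32;18m🬎[38;2;6;33;20m[48;2;5;32;18m🬎[38;2;6;33;20m[48;2;5;32;18m🬎[38;2;6;33;19m[48;2;6;21;18m▌[38;2;32;112;97m[48;2;10;40;33m🬈[38;2;6;33;20m[48;2;21;74;64m🬎[38;2;6;33;20m[48;2;22;77;67m🬎[38;2;7;35;24m[48;2;20;74;63m🬎[38;2;11;40;35m[48;2;27;91;78m🬀[38;2;6;33;20m[48;2;5;32;18m🬎[38;2;6;33;20m[48;2;5;32;18m🬎[38;2;6;33;20m[48;2;5;32;18m🬎[0m
[38;2;4;30;16m[48;2;3;28;14m🬎[38;2;4;30;16m[48;2;3;28;14m🬎[38;2;4;30;16m[48;2;3;28;14m🬎[38;2;4;30;16m[48;2;3;28;14m🬎[38;2;6;21;18m[48;2;3;28;15m🬂[38;2;8;30;25m[48;2;4;23;16m🬁[38;2;12;43;37m[48;2;4;24;16m🬂[38;2;15;54;46m[48;2;4;26;15m🬂[38;2;16;57;49m[48;2;3;29;15m🬀[38;2;4;30;16m[48;2;3;28;14m🬎[38;2;4;30;16m[48;2;3;28;14m🬎[38;2;4;30;16m[48;2;3;28;14m🬎[0m
[38;2;3;27;13m[48;2;2;25;11m🬂[38;2;3;27;13m[48;2;2;25;11m🬂[38;2;3;27;13m[48;2;2;25;11m🬂[38;2;3;27;13m[48;2;2;25;11m🬂[38;2;3;27;13m[48;2;2;25;11m🬂[38;2;3;27;13m[48;2;2;25;11m🬂[38;2;3;27;13m[48;2;2;25;11m🬂[38;2;3;27;13m[48;2;2;25;11m🬂[38;2;3;27;13m[48;2;2;25;11m🬂[38;2;3;27;13m[48;2;2;25;11m🬂[38;2;3;27;13m[48;2;2;25;11m🬂[38;2;3;27;13m[48;2;2;25;11m🬂[0m
</frame>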